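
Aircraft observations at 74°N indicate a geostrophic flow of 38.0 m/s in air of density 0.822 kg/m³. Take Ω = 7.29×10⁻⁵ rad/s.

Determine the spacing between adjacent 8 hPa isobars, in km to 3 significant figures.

Coriolis parameter at 74°N:
f = 2Ω sin φ = 2 × 7.29×10⁻⁵ × sin 74° = 1.40×10⁻⁴ s⁻¹
Geostrophic balance rearranged: |∂P/∂n| = f ρ V_g
|∂P/∂n| = 1.40×10⁻⁴ × 0.822 × 38.0 = 4.38×10⁻³ Pa/m
Isobar spacing: Δn = ΔP/|∂P/∂n| = 800 Pa / 4.38×10⁻³ Pa/m = 182741 m ≈ 183 km

183 km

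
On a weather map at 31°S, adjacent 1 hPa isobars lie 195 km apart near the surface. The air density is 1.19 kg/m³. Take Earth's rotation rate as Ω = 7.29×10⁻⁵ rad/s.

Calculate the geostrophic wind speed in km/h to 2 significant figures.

21 km/h

Coriolis parameter at 31°S:
f = 2Ω sin φ = 2 × 7.29×10⁻⁵ × sin 31° = 7.51×10⁻⁵ s⁻¹
Pressure gradient: |∂P/∂n| = 100 Pa / 195000 m = 5.13×10⁻⁴ Pa/m
Geostrophic balance (pressure-gradient force = Coriolis force):
V_g = (1/(fρ)) |∂P/∂n| = 5.13×10⁻⁴ / (7.51×10⁻⁵ × 1.19) = 5.74 m/s
Converting: 5.74 m/s × 3.6 = 21 km/h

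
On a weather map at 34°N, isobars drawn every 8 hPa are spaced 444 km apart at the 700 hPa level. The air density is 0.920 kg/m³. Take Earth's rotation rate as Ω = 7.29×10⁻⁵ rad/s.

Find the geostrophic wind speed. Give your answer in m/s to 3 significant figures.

24.0 m/s

Coriolis parameter at 34°N:
f = 2Ω sin φ = 2 × 7.29×10⁻⁵ × sin 34° = 8.15×10⁻⁵ s⁻¹
Pressure gradient: |∂P/∂n| = 800 Pa / 444000 m = 1.80×10⁻³ Pa/m
Geostrophic balance (pressure-gradient force = Coriolis force):
V_g = (1/(fρ)) |∂P/∂n| = 1.80×10⁻³ / (8.15×10⁻⁵ × 0.920) = 24.0 m/s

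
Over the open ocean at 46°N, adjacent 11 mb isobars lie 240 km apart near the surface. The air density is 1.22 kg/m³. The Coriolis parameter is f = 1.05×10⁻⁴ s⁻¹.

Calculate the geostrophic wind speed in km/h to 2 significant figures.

130 km/h

Pressure gradient: |∂P/∂n| = 1100 Pa / 240000 m = 4.58×10⁻³ Pa/m
Geostrophic balance (pressure-gradient force = Coriolis force):
V_g = (1/(fρ)) |∂P/∂n| = 4.58×10⁻³ / (1.05×10⁻⁴ × 1.22) = 35.8 m/s
Converting: 35.8 m/s × 3.6 = 130 km/h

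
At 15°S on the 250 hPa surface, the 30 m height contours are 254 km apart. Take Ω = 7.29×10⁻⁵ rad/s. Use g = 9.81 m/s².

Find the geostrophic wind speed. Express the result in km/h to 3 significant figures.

111 km/h

Coriolis parameter at 15°S:
f = 2Ω sin φ = 2 × 7.29×10⁻⁵ × sin 15° = 3.77×10⁻⁵ s⁻¹
Height gradient: |∂Z/∂n| = 30 m / 254000 m = 1.18×10⁻⁴
On a pressure surface, geostrophic balance gives V_g = (g/f)|∂Z/∂n|:
V_g = 9.81 × 1.18×10⁻⁴ / 3.77×10⁻⁵ = 30.7 m/s
Converting: 30.7 m/s × 3.6 = 111 km/h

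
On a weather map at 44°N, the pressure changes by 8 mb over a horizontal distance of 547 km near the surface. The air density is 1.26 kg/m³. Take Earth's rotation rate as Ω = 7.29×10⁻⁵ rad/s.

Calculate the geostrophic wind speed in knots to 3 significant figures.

Coriolis parameter at 44°N:
f = 2Ω sin φ = 2 × 7.29×10⁻⁵ × sin 44° = 1.01×10⁻⁴ s⁻¹
Pressure gradient: |∂P/∂n| = 800 Pa / 547000 m = 1.46×10⁻³ Pa/m
Geostrophic balance (pressure-gradient force = Coriolis force):
V_g = (1/(fρ)) |∂P/∂n| = 1.46×10⁻³ / (1.01×10⁻⁴ × 1.26) = 11.5 m/s
Converting: 11.5 m/s × 1.944 = 22.3 knots

22.3 knots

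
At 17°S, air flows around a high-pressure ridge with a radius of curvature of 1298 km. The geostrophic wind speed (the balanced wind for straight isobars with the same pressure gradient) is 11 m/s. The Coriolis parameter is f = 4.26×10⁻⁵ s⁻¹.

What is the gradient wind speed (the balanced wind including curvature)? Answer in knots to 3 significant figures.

Around a high, pressure-gradient force acts outward with centrifugal, so Coriolis balances both:
fV = (1/ρ)|∂P/∂n| + V²/R  →  V² − fR·V + fR·V_g = 0
With fR = 4.26×10⁻⁵ × 1298×10³ m = 55.3 m/s:
V = [fR − √((fR)² − 4 fR V_g)]/2 = [55.3 − √(55.3² − 4×55.3×11)]/2 = 15.2 m/s
Supergeostrophic (V > V_g = 11 m/s), as expected around a high.
Converting: 15.2 m/s × 1.944 = 29.5 knots

29.5 knots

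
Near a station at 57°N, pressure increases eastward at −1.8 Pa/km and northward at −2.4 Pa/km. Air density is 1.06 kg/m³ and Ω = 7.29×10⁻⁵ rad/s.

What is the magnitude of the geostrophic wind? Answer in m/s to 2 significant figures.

Coriolis parameter at 57°N:
f = 2Ω sin φ = 2 × 7.29×10⁻⁵ × sin 57° = 1.22×10⁻⁴ s⁻¹
Component geostrophic relations (x east, y north):
u_g = −(1/(fρ)) ∂P/∂y,  v_g = (1/(fρ)) ∂P/∂x
u_g = −(−2.4×10⁻³)/(1.22×10⁻⁴ × 1.06) = 18.5 m/s;  v_g = (−1.8×10⁻³)/(1.22×10⁻⁴ × 1.06) = −13.9 m/s
|V_g| = √(u_g² + v_g²) = 23.1 m/s

23 m/s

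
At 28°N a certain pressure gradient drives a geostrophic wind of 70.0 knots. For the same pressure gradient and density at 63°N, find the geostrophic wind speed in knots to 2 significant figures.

With the same pressure gradient and density, V_g ∝ 1/f ∝ 1/sin φ.
V₂ = V₁ · sin φ₁ / sin φ₂ = 70.0 × sin 28° / sin 63°
V₂ = 70.0 × 0.4695/0.8910 = 37 knots

37 knots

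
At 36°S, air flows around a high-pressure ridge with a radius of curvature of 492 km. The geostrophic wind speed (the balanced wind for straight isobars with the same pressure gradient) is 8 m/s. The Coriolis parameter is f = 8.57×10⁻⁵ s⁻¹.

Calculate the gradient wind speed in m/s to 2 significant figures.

11 m/s

Around a high, pressure-gradient force acts outward with centrifugal, so Coriolis balances both:
fV = (1/ρ)|∂P/∂n| + V²/R  →  V² − fR·V + fR·V_g = 0
With fR = 8.57×10⁻⁵ × 492×10³ m = 42.2 m/s:
V = [fR − √((fR)² − 4 fR V_g)]/2 = [42.2 − √(42.2² − 4×42.2×8)]/2 = 10.7 m/s
Supergeostrophic (V > V_g = 8 m/s), as expected around a high.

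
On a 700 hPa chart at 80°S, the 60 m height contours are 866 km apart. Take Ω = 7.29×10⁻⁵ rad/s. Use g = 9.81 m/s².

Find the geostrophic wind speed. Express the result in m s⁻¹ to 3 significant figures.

4.73 m s⁻¹

Coriolis parameter at 80°S:
f = 2Ω sin φ = 2 × 7.29×10⁻⁵ × sin 80° = 1.44×10⁻⁴ s⁻¹
Height gradient: |∂Z/∂n| = 60 m / 866000 m = 6.93×10⁻⁵
On a pressure surface, geostrophic balance gives V_g = (g/f)|∂Z/∂n|:
V_g = 9.81 × 6.93×10⁻⁵ / 1.44×10⁻⁴ = 4.73 m/s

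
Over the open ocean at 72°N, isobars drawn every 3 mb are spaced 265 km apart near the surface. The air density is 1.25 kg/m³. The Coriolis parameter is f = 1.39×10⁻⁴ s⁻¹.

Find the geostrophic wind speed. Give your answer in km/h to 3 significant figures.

23.5 km/h

Pressure gradient: |∂P/∂n| = 300 Pa / 265000 m = 1.13×10⁻³ Pa/m
Geostrophic balance (pressure-gradient force = Coriolis force):
V_g = (1/(fρ)) |∂P/∂n| = 1.13×10⁻³ / (1.39×10⁻⁴ × 1.25) = 6.52 m/s
Converting: 6.52 m/s × 3.6 = 23.5 km/h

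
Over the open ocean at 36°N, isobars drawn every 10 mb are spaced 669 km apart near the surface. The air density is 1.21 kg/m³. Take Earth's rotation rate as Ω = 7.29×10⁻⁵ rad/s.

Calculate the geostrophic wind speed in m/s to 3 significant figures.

Coriolis parameter at 36°N:
f = 2Ω sin φ = 2 × 7.29×10⁻⁵ × sin 36° = 8.57×10⁻⁵ s⁻¹
Pressure gradient: |∂P/∂n| = 1000 Pa / 669000 m = 1.49×10⁻³ Pa/m
Geostrophic balance (pressure-gradient force = Coriolis force):
V_g = (1/(fρ)) |∂P/∂n| = 1.49×10⁻³ / (8.57×10⁻⁵ × 1.21) = 14.4 m/s

14.4 m/s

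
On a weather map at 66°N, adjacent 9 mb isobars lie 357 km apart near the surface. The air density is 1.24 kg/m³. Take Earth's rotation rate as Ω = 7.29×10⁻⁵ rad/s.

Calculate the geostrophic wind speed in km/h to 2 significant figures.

Coriolis parameter at 66°N:
f = 2Ω sin φ = 2 × 7.29×10⁻⁵ × sin 66° = 1.33×10⁻⁴ s⁻¹
Pressure gradient: |∂P/∂n| = 900 Pa / 357000 m = 2.52×10⁻³ Pa/m
Geostrophic balance (pressure-gradient force = Coriolis force):
V_g = (1/(fρ)) |∂P/∂n| = 2.52×10⁻³ / (1.33×10⁻⁴ × 1.24) = 15.3 m/s
Converting: 15.3 m/s × 3.6 = 55 km/h

55 km/h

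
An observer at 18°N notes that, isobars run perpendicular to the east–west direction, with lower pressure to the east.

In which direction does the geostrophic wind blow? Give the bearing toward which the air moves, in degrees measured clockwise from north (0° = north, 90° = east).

180°

The pressure-gradient force points toward the east (bearing 090°).
Geostrophic balance: in the Northern Hemisphere the Coriolis force deflects motion to the right, so the geostrophic wind blows 90° to the right of the pressure-gradient force (low pressure on the left).
Rotating 090° by 90° clockwise gives 180° — the wind blows toward the south.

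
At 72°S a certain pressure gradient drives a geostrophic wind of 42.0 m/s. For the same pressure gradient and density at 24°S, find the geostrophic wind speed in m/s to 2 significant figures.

With the same pressure gradient and density, V_g ∝ 1/f ∝ 1/sin φ.
V₂ = V₁ · sin φ₁ / sin φ₂ = 42.0 × sin 72° / sin 24°
V₂ = 42.0 × 0.9511/0.4067 = 98 m/s

98 m/s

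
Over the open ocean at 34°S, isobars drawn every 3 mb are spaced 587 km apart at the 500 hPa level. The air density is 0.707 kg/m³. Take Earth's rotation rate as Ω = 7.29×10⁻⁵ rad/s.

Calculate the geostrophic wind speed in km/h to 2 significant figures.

Coriolis parameter at 34°S:
f = 2Ω sin φ = 2 × 7.29×10⁻⁵ × sin 34° = 8.15×10⁻⁵ s⁻¹
Pressure gradient: |∂P/∂n| = 300 Pa / 587000 m = 5.11×10⁻⁴ Pa/m
Geostrophic balance (pressure-gradient force = Coriolis force):
V_g = (1/(fρ)) |∂P/∂n| = 5.11×10⁻⁴ / (8.15×10⁻⁵ × 0.707) = 8.87 m/s
Converting: 8.87 m/s × 3.6 = 32 km/h

32 km/h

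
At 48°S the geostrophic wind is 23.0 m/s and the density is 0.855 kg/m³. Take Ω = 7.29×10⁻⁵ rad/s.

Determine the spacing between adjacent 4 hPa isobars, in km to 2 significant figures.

Coriolis parameter at 48°S:
f = 2Ω sin φ = 2 × 7.29×10⁻⁵ × sin 48° = 1.08×10⁻⁴ s⁻¹
Geostrophic balance rearranged: |∂P/∂n| = f ρ V_g
|∂P/∂n| = 1.08×10⁻⁴ × 0.855 × 23.0 = 2.13×10⁻³ Pa/m
Isobar spacing: Δn = ΔP/|∂P/∂n| = 400 Pa / 2.13×10⁻³ Pa/m = 187731 m ≈ 190 km

190 km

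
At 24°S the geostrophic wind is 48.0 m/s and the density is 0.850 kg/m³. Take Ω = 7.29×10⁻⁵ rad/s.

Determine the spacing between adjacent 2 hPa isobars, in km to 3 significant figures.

82.7 km

Coriolis parameter at 24°S:
f = 2Ω sin φ = 2 × 7.29×10⁻⁵ × sin 24° = 5.93×10⁻⁵ s⁻¹
Geostrophic balance rearranged: |∂P/∂n| = f ρ V_g
|∂P/∂n| = 5.93×10⁻⁵ × 0.850 × 48.0 = 2.42×10⁻³ Pa/m
Isobar spacing: Δn = ΔP/|∂P/∂n| = 200 Pa / 2.42×10⁻³ Pa/m = 82661 m ≈ 82.7 km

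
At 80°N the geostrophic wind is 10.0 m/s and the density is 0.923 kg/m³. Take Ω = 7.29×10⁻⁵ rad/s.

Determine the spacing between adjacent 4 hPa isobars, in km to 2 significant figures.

300 km

Coriolis parameter at 80°N:
f = 2Ω sin φ = 2 × 7.29×10⁻⁵ × sin 80° = 1.44×10⁻⁴ s⁻¹
Geostrophic balance rearranged: |∂P/∂n| = f ρ V_g
|∂P/∂n| = 1.44×10⁻⁴ × 0.923 × 10.0 = 1.33×10⁻³ Pa/m
Isobar spacing: Δn = ΔP/|∂P/∂n| = 400 Pa / 1.33×10⁻³ Pa/m = 301821 m ≈ 300 km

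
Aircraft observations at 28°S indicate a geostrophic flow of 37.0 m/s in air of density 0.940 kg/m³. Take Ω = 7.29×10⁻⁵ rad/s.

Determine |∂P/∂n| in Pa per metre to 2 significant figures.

2.4×10⁻³ Pa/m

Coriolis parameter at 28°S:
f = 2Ω sin φ = 2 × 7.29×10⁻⁵ × sin 28° = 6.84×10⁻⁵ s⁻¹
Geostrophic balance rearranged: |∂P/∂n| = f ρ V_g
|∂P/∂n| = 6.84×10⁻⁵ × 0.940 × 37.0 = 2.38×10⁻³ Pa/m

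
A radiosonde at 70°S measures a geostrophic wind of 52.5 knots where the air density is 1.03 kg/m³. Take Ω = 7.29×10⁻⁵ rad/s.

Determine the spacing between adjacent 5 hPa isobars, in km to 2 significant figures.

130 km

Coriolis parameter at 70°S:
f = 2Ω sin φ = 2 × 7.29×10⁻⁵ × sin 70° = 1.37×10⁻⁴ s⁻¹
Wind speed in SI: 52.5 knots = 27.0 m/s
Geostrophic balance rearranged: |∂P/∂n| = f ρ V_g
|∂P/∂n| = 1.37×10⁻⁴ × 1.03 × 27.0 = 3.81×10⁻³ Pa/m
Isobar spacing: Δn = ΔP/|∂P/∂n| = 500 Pa / 3.81×10⁻³ Pa/m = 131187 m ≈ 130 km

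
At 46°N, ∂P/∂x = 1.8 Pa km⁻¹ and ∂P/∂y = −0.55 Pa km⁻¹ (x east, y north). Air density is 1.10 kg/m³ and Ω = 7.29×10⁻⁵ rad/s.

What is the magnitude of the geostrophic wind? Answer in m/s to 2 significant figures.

16 m/s

Coriolis parameter at 46°N:
f = 2Ω sin φ = 2 × 7.29×10⁻⁵ × sin 46° = 1.05×10⁻⁴ s⁻¹
Component geostrophic relations (x east, y north):
u_g = −(1/(fρ)) ∂P/∂y,  v_g = (1/(fρ)) ∂P/∂x
u_g = −(−0.55×10⁻³)/(1.05×10⁻⁴ × 1.10) = 4.77 m/s;  v_g = (1.8×10⁻³)/(1.05×10⁻⁴ × 1.10) = 15.6 m/s
|V_g| = √(u_g² + v_g²) = 16.3 m/s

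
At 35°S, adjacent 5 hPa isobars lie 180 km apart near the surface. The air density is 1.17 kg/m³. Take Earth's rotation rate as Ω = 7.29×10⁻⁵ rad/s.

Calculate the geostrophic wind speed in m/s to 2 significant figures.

28 m/s

Coriolis parameter at 35°S:
f = 2Ω sin φ = 2 × 7.29×10⁻⁵ × sin 35° = 8.36×10⁻⁵ s⁻¹
Pressure gradient: |∂P/∂n| = 500 Pa / 180000 m = 2.78×10⁻³ Pa/m
Geostrophic balance (pressure-gradient force = Coriolis force):
V_g = (1/(fρ)) |∂P/∂n| = 2.78×10⁻³ / (8.36×10⁻⁵ × 1.17) = 28.4 m/s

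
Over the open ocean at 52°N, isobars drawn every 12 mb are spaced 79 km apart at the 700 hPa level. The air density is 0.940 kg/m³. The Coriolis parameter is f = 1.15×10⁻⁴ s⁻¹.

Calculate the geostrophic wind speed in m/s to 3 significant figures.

Pressure gradient: |∂P/∂n| = 1200 Pa / 79000 m = 1.52×10⁻² Pa/m
Geostrophic balance (pressure-gradient force = Coriolis force):
V_g = (1/(fρ)) |∂P/∂n| = 1.52×10⁻² / (1.15×10⁻⁴ × 0.940) = 141 m/s

141 m/s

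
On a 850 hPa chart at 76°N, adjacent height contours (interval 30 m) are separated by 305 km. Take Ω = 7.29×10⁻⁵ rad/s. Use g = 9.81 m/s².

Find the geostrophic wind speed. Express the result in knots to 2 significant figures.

Coriolis parameter at 76°N:
f = 2Ω sin φ = 2 × 7.29×10⁻⁵ × sin 76° = 1.41×10⁻⁴ s⁻¹
Height gradient: |∂Z/∂n| = 30 m / 305000 m = 9.84×10⁻⁵
On a pressure surface, geostrophic balance gives V_g = (g/f)|∂Z/∂n|:
V_g = 9.81 × 9.84×10⁻⁵ / 1.41×10⁻⁴ = 6.82 m/s
Converting: 6.82 m/s × 1.944 = 13 knots

13 knots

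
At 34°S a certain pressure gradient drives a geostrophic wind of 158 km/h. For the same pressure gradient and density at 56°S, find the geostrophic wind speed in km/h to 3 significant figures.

With the same pressure gradient and density, V_g ∝ 1/f ∝ 1/sin φ.
V₂ = V₁ · sin φ₁ / sin φ₂ = 158 × sin 34° / sin 56°
V₂ = 158 × 0.5592/0.8290 = 107 km/h

107 km/h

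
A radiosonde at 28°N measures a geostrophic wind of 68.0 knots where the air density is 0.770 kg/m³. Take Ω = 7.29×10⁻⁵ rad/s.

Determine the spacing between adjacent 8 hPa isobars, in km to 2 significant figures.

430 km

Coriolis parameter at 28°N:
f = 2Ω sin φ = 2 × 7.29×10⁻⁵ × sin 28° = 6.84×10⁻⁵ s⁻¹
Wind speed in SI: 68.0 knots = 35.0 m/s
Geostrophic balance rearranged: |∂P/∂n| = f ρ V_g
|∂P/∂n| = 6.84×10⁻⁵ × 0.770 × 35.0 = 1.84×10⁻³ Pa/m
Isobar spacing: Δn = ΔP/|∂P/∂n| = 800 Pa / 1.84×10⁻³ Pa/m = 433896 m ≈ 430 km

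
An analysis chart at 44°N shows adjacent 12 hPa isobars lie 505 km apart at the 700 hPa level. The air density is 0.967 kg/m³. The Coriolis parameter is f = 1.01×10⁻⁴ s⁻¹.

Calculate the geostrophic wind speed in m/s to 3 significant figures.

24.3 m/s

Pressure gradient: |∂P/∂n| = 1200 Pa / 505000 m = 2.38×10⁻³ Pa/m
Geostrophic balance (pressure-gradient force = Coriolis force):
V_g = (1/(fρ)) |∂P/∂n| = 2.38×10⁻³ / (1.01×10⁻⁴ × 0.967) = 24.3 m/s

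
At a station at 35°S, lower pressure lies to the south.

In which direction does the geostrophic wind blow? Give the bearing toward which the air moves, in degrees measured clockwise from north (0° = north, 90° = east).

090°

The pressure-gradient force points toward the south (bearing 180°).
Geostrophic balance: in the Southern Hemisphere the Coriolis force deflects motion to the left, so the geostrophic wind blows 90° to the left of the pressure-gradient force (low pressure on the right).
Rotating 180° by 90° counterclockwise gives 090° — the wind blows toward the east.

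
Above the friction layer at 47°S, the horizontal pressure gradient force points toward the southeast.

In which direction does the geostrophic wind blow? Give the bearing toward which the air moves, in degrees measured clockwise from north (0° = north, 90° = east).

The pressure-gradient force points toward the southeast (bearing 135°).
Geostrophic balance: in the Southern Hemisphere the Coriolis force deflects motion to the left, so the geostrophic wind blows 90° to the left of the pressure-gradient force (low pressure on the right).
Rotating 135° by 90° counterclockwise gives 045° — the wind blows toward the northeast.

045°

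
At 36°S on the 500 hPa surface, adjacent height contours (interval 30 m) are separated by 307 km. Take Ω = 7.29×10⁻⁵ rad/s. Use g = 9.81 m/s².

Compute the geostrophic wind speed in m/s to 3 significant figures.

11.2 m/s

Coriolis parameter at 36°S:
f = 2Ω sin φ = 2 × 7.29×10⁻⁵ × sin 36° = 8.57×10⁻⁵ s⁻¹
Height gradient: |∂Z/∂n| = 30 m / 307000 m = 9.77×10⁻⁵
On a pressure surface, geostrophic balance gives V_g = (g/f)|∂Z/∂n|:
V_g = 9.81 × 9.77×10⁻⁵ / 8.57×10⁻⁵ = 11.2 m/s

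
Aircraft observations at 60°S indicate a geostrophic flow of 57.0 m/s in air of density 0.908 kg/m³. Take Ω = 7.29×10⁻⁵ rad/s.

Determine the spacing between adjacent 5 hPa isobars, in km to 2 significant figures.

Coriolis parameter at 60°S:
f = 2Ω sin φ = 2 × 7.29×10⁻⁵ × sin 60° = 1.26×10⁻⁴ s⁻¹
Geostrophic balance rearranged: |∂P/∂n| = f ρ V_g
|∂P/∂n| = 1.26×10⁻⁴ × 0.908 × 57.0 = 6.54×10⁻³ Pa/m
Isobar spacing: Δn = ΔP/|∂P/∂n| = 500 Pa / 6.54×10⁻³ Pa/m = 76511 m ≈ 77 km

77 km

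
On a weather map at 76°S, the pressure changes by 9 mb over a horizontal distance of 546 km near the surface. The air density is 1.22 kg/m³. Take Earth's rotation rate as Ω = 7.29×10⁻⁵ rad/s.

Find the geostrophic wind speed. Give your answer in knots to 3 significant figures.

Coriolis parameter at 76°S:
f = 2Ω sin φ = 2 × 7.29×10⁻⁵ × sin 76° = 1.41×10⁻⁴ s⁻¹
Pressure gradient: |∂P/∂n| = 900 Pa / 546000 m = 1.65×10⁻³ Pa/m
Geostrophic balance (pressure-gradient force = Coriolis force):
V_g = (1/(fρ)) |∂P/∂n| = 1.65×10⁻³ / (1.41×10⁻⁴ × 1.22) = 9.55 m/s
Converting: 9.55 m/s × 1.944 = 18.6 knots

18.6 knots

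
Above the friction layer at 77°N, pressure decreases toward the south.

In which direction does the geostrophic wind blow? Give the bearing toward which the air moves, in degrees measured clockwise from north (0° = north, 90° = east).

270°

The pressure-gradient force points toward the south (bearing 180°).
Geostrophic balance: in the Northern Hemisphere the Coriolis force deflects motion to the right, so the geostrophic wind blows 90° to the right of the pressure-gradient force (low pressure on the left).
Rotating 180° by 90° clockwise gives 270° — the wind blows toward the west.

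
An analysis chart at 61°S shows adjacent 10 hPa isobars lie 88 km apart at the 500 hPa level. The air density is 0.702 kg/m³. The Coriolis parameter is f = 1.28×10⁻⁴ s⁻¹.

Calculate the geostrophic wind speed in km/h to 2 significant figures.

460 km/h

Pressure gradient: |∂P/∂n| = 1000 Pa / 88000 m = 1.14×10⁻² Pa/m
Geostrophic balance (pressure-gradient force = Coriolis force):
V_g = (1/(fρ)) |∂P/∂n| = 1.14×10⁻² / (1.28×10⁻⁴ × 0.702) = 126 m/s
Converting: 126 m/s × 3.6 = 460 km/h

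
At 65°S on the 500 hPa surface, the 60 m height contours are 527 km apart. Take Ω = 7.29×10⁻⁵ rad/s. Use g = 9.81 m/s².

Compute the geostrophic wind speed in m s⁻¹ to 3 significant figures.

8.45 m s⁻¹

Coriolis parameter at 65°S:
f = 2Ω sin φ = 2 × 7.29×10⁻⁵ × sin 65° = 1.32×10⁻⁴ s⁻¹
Height gradient: |∂Z/∂n| = 60 m / 527000 m = 1.14×10⁻⁴
On a pressure surface, geostrophic balance gives V_g = (g/f)|∂Z/∂n|:
V_g = 9.81 × 1.14×10⁻⁴ / 1.32×10⁻⁴ = 8.45 m/s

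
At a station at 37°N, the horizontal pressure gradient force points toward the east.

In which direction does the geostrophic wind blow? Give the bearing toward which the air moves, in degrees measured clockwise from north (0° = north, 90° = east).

180°

The pressure-gradient force points toward the east (bearing 090°).
Geostrophic balance: in the Northern Hemisphere the Coriolis force deflects motion to the right, so the geostrophic wind blows 90° to the right of the pressure-gradient force (low pressure on the left).
Rotating 090° by 90° clockwise gives 180° — the wind blows toward the south.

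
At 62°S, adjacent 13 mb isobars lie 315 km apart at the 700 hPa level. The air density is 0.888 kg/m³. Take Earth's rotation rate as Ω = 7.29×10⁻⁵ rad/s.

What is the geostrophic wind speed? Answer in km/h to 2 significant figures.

130 km/h

Coriolis parameter at 62°S:
f = 2Ω sin φ = 2 × 7.29×10⁻⁵ × sin 62° = 1.29×10⁻⁴ s⁻¹
Pressure gradient: |∂P/∂n| = 1300 Pa / 315000 m = 4.13×10⁻³ Pa/m
Geostrophic balance (pressure-gradient force = Coriolis force):
V_g = (1/(fρ)) |∂P/∂n| = 4.13×10⁻³ / (1.29×10⁻⁴ × 0.888) = 36.1 m/s
Converting: 36.1 m/s × 3.6 = 130 km/h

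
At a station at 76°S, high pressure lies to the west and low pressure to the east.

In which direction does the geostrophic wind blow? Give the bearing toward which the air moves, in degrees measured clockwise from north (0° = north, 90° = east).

The pressure-gradient force points toward the east (bearing 090°).
Geostrophic balance: in the Southern Hemisphere the Coriolis force deflects motion to the left, so the geostrophic wind blows 90° to the left of the pressure-gradient force (low pressure on the right).
Rotating 090° by 90° counterclockwise gives 000° — the wind blows toward the north.

000°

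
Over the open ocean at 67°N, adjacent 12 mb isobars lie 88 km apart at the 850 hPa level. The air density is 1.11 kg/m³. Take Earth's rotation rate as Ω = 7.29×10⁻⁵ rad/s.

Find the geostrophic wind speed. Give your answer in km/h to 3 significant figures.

330 km/h

Coriolis parameter at 67°N:
f = 2Ω sin φ = 2 × 7.29×10⁻⁵ × sin 67° = 1.34×10⁻⁴ s⁻¹
Pressure gradient: |∂P/∂n| = 1200 Pa / 88000 m = 1.36×10⁻² Pa/m
Geostrophic balance (pressure-gradient force = Coriolis force):
V_g = (1/(fρ)) |∂P/∂n| = 1.36×10⁻² / (1.34×10⁻⁴ × 1.11) = 91.5 m/s
Converting: 91.5 m/s × 3.6 = 330 km/h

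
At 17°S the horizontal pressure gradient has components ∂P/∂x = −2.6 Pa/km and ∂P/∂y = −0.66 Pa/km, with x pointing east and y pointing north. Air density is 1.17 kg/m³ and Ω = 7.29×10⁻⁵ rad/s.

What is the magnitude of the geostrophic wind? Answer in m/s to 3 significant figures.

Coriolis parameter at 17°S:
f = 2Ω sin φ = 2 × 7.29×10⁻⁵ × sin 17° = 4.26×10⁻⁵ s⁻¹
In the Southern Hemisphere f is negative: f = −4.26×10⁻⁵ s⁻¹.
Component geostrophic relations (x east, y north):
u_g = −(1/(fρ)) ∂P/∂y,  v_g = (1/(fρ)) ∂P/∂x
u_g = −(−0.66×10⁻³)/(−4.26×10⁻⁵ × 1.17) = −13.2 m/s;  v_g = (−2.6×10⁻³)/(−4.26×10⁻⁵ × 1.17) = 52.1 m/s
|V_g| = √(u_g² + v_g²) = 53.8 m/s

53.8 m/s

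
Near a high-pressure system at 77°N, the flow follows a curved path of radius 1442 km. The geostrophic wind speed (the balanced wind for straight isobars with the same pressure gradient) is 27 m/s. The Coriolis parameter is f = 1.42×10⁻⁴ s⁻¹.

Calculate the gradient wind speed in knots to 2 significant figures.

Around a high, pressure-gradient force acts outward with centrifugal, so Coriolis balances both:
fV = (1/ρ)|∂P/∂n| + V²/R  →  V² − fR·V + fR·V_g = 0
With fR = 1.42×10⁻⁴ × 1442×10³ m = 205 m/s:
V = [fR − √((fR)² − 4 fR V_g)]/2 = [205 − √(205² − 4×205×27)]/2 = 32 m/s
Supergeostrophic (V > V_g = 27 m/s), as expected around a high.
Converting: 32 m/s × 1.944 = 62 knots

62 knots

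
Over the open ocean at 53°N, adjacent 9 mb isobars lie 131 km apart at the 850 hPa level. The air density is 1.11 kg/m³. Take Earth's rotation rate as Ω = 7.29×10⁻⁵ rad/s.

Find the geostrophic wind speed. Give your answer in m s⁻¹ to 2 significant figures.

53 m s⁻¹

Coriolis parameter at 53°N:
f = 2Ω sin φ = 2 × 7.29×10⁻⁵ × sin 53° = 1.16×10⁻⁴ s⁻¹
Pressure gradient: |∂P/∂n| = 900 Pa / 131000 m = 6.87×10⁻³ Pa/m
Geostrophic balance (pressure-gradient force = Coriolis force):
V_g = (1/(fρ)) |∂P/∂n| = 6.87×10⁻³ / (1.16×10⁻⁴ × 1.11) = 53.2 m/s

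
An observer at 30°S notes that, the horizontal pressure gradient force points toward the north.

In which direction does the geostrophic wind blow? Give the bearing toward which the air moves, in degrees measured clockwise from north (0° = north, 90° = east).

270°

The pressure-gradient force points toward the north (bearing 000°).
Geostrophic balance: in the Southern Hemisphere the Coriolis force deflects motion to the left, so the geostrophic wind blows 90° to the left of the pressure-gradient force (low pressure on the right).
Rotating 000° by 90° counterclockwise gives 270° — the wind blows toward the west.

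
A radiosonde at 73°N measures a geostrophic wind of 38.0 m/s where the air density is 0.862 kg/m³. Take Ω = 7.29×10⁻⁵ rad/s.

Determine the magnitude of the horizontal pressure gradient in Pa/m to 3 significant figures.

4.57×10⁻³ Pa/m

Coriolis parameter at 73°N:
f = 2Ω sin φ = 2 × 7.29×10⁻⁵ × sin 73° = 1.39×10⁻⁴ s⁻¹
Geostrophic balance rearranged: |∂P/∂n| = f ρ V_g
|∂P/∂n| = 1.39×10⁻⁴ × 0.862 × 38.0 = 4.57×10⁻³ Pa/m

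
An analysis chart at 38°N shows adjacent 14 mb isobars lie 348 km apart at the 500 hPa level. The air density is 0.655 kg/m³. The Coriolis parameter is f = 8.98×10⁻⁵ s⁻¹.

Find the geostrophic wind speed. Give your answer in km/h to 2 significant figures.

250 km/h

Pressure gradient: |∂P/∂n| = 1400 Pa / 348000 m = 4.02×10⁻³ Pa/m
Geostrophic balance (pressure-gradient force = Coriolis force):
V_g = (1/(fρ)) |∂P/∂n| = 4.02×10⁻³ / (8.98×10⁻⁵ × 0.655) = 68.4 m/s
Converting: 68.4 m/s × 3.6 = 250 km/h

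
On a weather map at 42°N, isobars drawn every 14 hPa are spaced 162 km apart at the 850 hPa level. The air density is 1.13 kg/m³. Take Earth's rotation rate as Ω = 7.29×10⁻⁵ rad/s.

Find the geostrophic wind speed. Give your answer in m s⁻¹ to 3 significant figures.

Coriolis parameter at 42°N:
f = 2Ω sin φ = 2 × 7.29×10⁻⁵ × sin 42° = 9.76×10⁻⁵ s⁻¹
Pressure gradient: |∂P/∂n| = 1400 Pa / 162000 m = 8.64×10⁻³ Pa/m
Geostrophic balance (pressure-gradient force = Coriolis force):
V_g = (1/(fρ)) |∂P/∂n| = 8.64×10⁻³ / (9.76×10⁻⁵ × 1.13) = 78.4 m/s

78.4 m s⁻¹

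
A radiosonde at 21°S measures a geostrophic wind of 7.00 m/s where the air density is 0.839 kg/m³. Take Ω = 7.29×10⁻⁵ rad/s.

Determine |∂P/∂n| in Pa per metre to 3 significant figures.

3.07×10⁻⁴ Pa/m

Coriolis parameter at 21°S:
f = 2Ω sin φ = 2 × 7.29×10⁻⁵ × sin 21° = 5.23×10⁻⁵ s⁻¹
Geostrophic balance rearranged: |∂P/∂n| = f ρ V_g
|∂P/∂n| = 5.23×10⁻⁵ × 0.839 × 7.00 = 3.07×10⁻⁴ Pa/m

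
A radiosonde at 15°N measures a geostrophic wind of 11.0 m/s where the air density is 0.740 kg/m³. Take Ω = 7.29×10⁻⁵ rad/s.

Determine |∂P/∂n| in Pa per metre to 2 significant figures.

3.1×10⁻⁴ Pa/m

Coriolis parameter at 15°N:
f = 2Ω sin φ = 2 × 7.29×10⁻⁵ × sin 15° = 3.77×10⁻⁵ s⁻¹
Geostrophic balance rearranged: |∂P/∂n| = f ρ V_g
|∂P/∂n| = 3.77×10⁻⁵ × 0.740 × 11.0 = 3.07×10⁻⁴ Pa/m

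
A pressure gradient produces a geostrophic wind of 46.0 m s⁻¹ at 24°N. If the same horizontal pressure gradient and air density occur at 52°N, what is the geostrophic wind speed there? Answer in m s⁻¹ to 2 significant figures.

With the same pressure gradient and density, V_g ∝ 1/f ∝ 1/sin φ.
V₂ = V₁ · sin φ₁ / sin φ₂ = 46.0 × sin 24° / sin 52°
V₂ = 46.0 × 0.4067/0.7880 = 24 m s⁻¹

24 m s⁻¹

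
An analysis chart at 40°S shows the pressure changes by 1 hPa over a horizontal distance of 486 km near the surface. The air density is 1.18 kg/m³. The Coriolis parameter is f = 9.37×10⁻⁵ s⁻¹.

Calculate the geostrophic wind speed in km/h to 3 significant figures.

Pressure gradient: |∂P/∂n| = 100 Pa / 486000 m = 2.06×10⁻⁴ Pa/m
Geostrophic balance (pressure-gradient force = Coriolis force):
V_g = (1/(fρ)) |∂P/∂n| = 2.06×10⁻⁴ / (9.37×10⁻⁵ × 1.18) = 1.86 m/s
Converting: 1.86 m/s × 3.6 = 6.70 km/h

6.70 km/h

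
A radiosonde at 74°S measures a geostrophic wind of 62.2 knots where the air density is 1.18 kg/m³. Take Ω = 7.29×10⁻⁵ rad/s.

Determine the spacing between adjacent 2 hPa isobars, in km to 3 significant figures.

37.8 km

Coriolis parameter at 74°S:
f = 2Ω sin φ = 2 × 7.29×10⁻⁵ × sin 74° = 1.40×10⁻⁴ s⁻¹
Wind speed in SI: 62.2 knots = 32.0 m/s
Geostrophic balance rearranged: |∂P/∂n| = f ρ V_g
|∂P/∂n| = 1.40×10⁻⁴ × 1.18 × 32.0 = 5.29×10⁻³ Pa/m
Isobar spacing: Δn = ΔP/|∂P/∂n| = 200 Pa / 5.29×10⁻³ Pa/m = 37794 m ≈ 37.8 km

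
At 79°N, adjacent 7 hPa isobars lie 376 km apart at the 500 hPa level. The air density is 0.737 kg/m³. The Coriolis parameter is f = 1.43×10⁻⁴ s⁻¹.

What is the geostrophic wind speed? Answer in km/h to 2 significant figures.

64 km/h

Pressure gradient: |∂P/∂n| = 700 Pa / 376000 m = 1.86×10⁻³ Pa/m
Geostrophic balance (pressure-gradient force = Coriolis force):
V_g = (1/(fρ)) |∂P/∂n| = 1.86×10⁻³ / (1.43×10⁻⁴ × 0.737) = 17.7 m/s
Converting: 17.7 m/s × 3.6 = 64 km/h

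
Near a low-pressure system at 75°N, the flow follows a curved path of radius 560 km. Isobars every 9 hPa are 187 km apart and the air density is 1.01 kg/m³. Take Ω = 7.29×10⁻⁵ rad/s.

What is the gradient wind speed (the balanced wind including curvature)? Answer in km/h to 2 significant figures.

92 km/h

Coriolis parameter at 75°N:
f = 2Ω sin φ = 2 × 7.29×10⁻⁵ × sin 75° = 1.41×10⁻⁴ s⁻¹
Pressure gradient: |∂P/∂n| = 900 Pa / 187000 m = 4.81×10⁻³ Pa/m
Geostrophic speed: V_g = |∂P/∂n|/(fρ) = 4.81×10⁻³/(1.41×10⁻⁴ × 1.01) = 33.8 m/s
Around a low, centrifugal force acts outward with Coriolis, so pressure-gradient force balances both:
(1/ρ)|∂P/∂n| = fV + V²/R  →  V² + fR·V − fR·V_g = 0
With fR = 1.41×10⁻⁴ × 560×10³ m = 78.9 m/s:
V = [−fR + √((fR)² + 4 fR V_g)]/2 = [−78.9 + √(78.9² + 4×78.9×33.8)]/2 = 25.6 m/s
Subgeostrophic (V < V_g = 33.8 m/s), as expected around a low.
Converting: 25.6 m/s × 3.6 = 92 km/h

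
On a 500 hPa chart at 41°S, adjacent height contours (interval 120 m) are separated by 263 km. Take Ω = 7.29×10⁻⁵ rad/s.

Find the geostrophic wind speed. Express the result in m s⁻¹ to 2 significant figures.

47 m s⁻¹

Coriolis parameter at 41°S:
f = 2Ω sin φ = 2 × 7.29×10⁻⁵ × sin 41° = 9.57×10⁻⁵ s⁻¹
Height gradient: |∂Z/∂n| = 120 m / 263000 m = 4.56×10⁻⁴
On a pressure surface, geostrophic balance gives V_g = (g/f)|∂Z/∂n|:
V_g = 9.81 × 4.56×10⁻⁴ / 9.57×10⁻⁵ = 46.8 m/s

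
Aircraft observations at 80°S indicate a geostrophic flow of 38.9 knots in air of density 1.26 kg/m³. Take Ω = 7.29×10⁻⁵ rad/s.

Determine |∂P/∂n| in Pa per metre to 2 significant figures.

3.6×10⁻³ Pa/m

Coriolis parameter at 80°S:
f = 2Ω sin φ = 2 × 7.29×10⁻⁵ × sin 80° = 1.44×10⁻⁴ s⁻¹
Wind speed in SI: 38.9 knots = 20.0 m/s
Geostrophic balance rearranged: |∂P/∂n| = f ρ V_g
|∂P/∂n| = 1.44×10⁻⁴ × 1.26 × 20.0 = 3.62×10⁻³ Pa/m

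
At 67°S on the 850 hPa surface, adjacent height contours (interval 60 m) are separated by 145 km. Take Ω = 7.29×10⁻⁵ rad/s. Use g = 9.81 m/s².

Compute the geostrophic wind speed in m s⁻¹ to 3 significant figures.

30.2 m s⁻¹

Coriolis parameter at 67°S:
f = 2Ω sin φ = 2 × 7.29×10⁻⁵ × sin 67° = 1.34×10⁻⁴ s⁻¹
Height gradient: |∂Z/∂n| = 60 m / 145000 m = 4.14×10⁻⁴
On a pressure surface, geostrophic balance gives V_g = (g/f)|∂Z/∂n|:
V_g = 9.81 × 4.14×10⁻⁴ / 1.34×10⁻⁴ = 30.2 m/s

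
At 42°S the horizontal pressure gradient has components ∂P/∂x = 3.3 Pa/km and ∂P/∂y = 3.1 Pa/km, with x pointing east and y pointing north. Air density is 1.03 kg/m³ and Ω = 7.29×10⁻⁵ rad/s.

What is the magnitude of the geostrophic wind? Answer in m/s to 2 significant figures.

45 m/s

Coriolis parameter at 42°S:
f = 2Ω sin φ = 2 × 7.29×10⁻⁵ × sin 42° = 9.76×10⁻⁵ s⁻¹
In the Southern Hemisphere f is negative: f = −9.76×10⁻⁵ s⁻¹.
Component geostrophic relations (x east, y north):
u_g = −(1/(fρ)) ∂P/∂y,  v_g = (1/(fρ)) ∂P/∂x
u_g = −(3.1×10⁻³)/(−9.76×10⁻⁵ × 1.03) = 30.9 m/s;  v_g = (3.3×10⁻³)/(−9.76×10⁻⁵ × 1.03) = −32.8 m/s
|V_g| = √(u_g² + v_g²) = 45.1 m/s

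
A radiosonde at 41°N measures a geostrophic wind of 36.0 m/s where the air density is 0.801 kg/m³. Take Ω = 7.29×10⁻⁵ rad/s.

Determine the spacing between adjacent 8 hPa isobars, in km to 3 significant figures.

Coriolis parameter at 41°N:
f = 2Ω sin φ = 2 × 7.29×10⁻⁵ × sin 41° = 9.57×10⁻⁵ s⁻¹
Geostrophic balance rearranged: |∂P/∂n| = f ρ V_g
|∂P/∂n| = 9.57×10⁻⁵ × 0.801 × 36.0 = 2.76×10⁻³ Pa/m
Isobar spacing: Δn = ΔP/|∂P/∂n| = 800 Pa / 2.76×10⁻³ Pa/m = 290038 m ≈ 290 km

290 km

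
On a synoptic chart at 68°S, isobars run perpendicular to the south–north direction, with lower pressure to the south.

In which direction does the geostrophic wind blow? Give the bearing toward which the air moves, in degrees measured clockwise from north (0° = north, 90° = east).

090°

The pressure-gradient force points toward the south (bearing 180°).
Geostrophic balance: in the Southern Hemisphere the Coriolis force deflects motion to the left, so the geostrophic wind blows 90° to the left of the pressure-gradient force (low pressure on the right).
Rotating 180° by 90° counterclockwise gives 090° — the wind blows toward the east.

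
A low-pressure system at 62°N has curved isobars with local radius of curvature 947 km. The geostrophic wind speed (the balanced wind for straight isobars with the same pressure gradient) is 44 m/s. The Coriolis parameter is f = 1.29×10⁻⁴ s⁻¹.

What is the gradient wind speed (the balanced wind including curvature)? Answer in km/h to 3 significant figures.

124 km/h

Around a low, centrifugal force acts outward with Coriolis, so pressure-gradient force balances both:
(1/ρ)|∂P/∂n| = fV + V²/R  →  V² + fR·V − fR·V_g = 0
With fR = 1.29×10⁻⁴ × 947×10³ m = 122 m/s:
V = [−fR + √((fR)² + 4 fR V_g)]/2 = [−122 + √(122² + 4×122×44)]/2 = 34.3 m/s
Subgeostrophic (V < V_g = 44 m/s), as expected around a low.
Converting: 34.3 m/s × 3.6 = 124 km/h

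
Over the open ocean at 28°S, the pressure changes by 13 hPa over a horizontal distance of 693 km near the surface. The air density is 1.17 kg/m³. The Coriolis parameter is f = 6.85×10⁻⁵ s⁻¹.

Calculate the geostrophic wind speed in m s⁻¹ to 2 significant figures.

23 m s⁻¹

Pressure gradient: |∂P/∂n| = 1300 Pa / 693000 m = 1.88×10⁻³ Pa/m
Geostrophic balance (pressure-gradient force = Coriolis force):
V_g = (1/(fρ)) |∂P/∂n| = 1.88×10⁻³ / (6.85×10⁻⁵ × 1.17) = 23.4 m/s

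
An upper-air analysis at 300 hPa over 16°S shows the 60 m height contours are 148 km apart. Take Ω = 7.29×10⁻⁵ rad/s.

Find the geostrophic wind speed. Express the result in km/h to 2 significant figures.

360 km/h

Coriolis parameter at 16°S:
f = 2Ω sin φ = 2 × 7.29×10⁻⁵ × sin 16° = 4.02×10⁻⁵ s⁻¹
Height gradient: |∂Z/∂n| = 60 m / 148000 m = 4.05×10⁻⁴
On a pressure surface, geostrophic balance gives V_g = (g/f)|∂Z/∂n|:
V_g = 9.81 × 4.05×10⁻⁴ / 4.02×10⁻⁵ = 99.0 m/s
Converting: 99.0 m/s × 3.6 = 360 km/h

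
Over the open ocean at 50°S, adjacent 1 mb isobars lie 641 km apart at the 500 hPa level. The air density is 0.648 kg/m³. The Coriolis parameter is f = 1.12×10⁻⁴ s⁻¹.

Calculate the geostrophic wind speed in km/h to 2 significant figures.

Pressure gradient: |∂P/∂n| = 100 Pa / 641000 m = 1.56×10⁻⁴ Pa/m
Geostrophic balance (pressure-gradient force = Coriolis force):
V_g = (1/(fρ)) |∂P/∂n| = 1.56×10⁻⁴ / (1.12×10⁻⁴ × 0.648) = 2.15 m/s
Converting: 2.15 m/s × 3.6 = 7.7 km/h

7.7 km/h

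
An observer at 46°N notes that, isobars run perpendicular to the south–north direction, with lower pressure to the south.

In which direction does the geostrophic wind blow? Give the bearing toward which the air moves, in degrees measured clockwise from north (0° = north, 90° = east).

The pressure-gradient force points toward the south (bearing 180°).
Geostrophic balance: in the Northern Hemisphere the Coriolis force deflects motion to the right, so the geostrophic wind blows 90° to the right of the pressure-gradient force (low pressure on the left).
Rotating 180° by 90° clockwise gives 270° — the wind blows toward the west.

270°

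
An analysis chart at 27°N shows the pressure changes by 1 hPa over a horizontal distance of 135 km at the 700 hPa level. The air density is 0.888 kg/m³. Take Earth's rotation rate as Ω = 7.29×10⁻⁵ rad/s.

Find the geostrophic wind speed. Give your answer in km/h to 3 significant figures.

Coriolis parameter at 27°N:
f = 2Ω sin φ = 2 × 7.29×10⁻⁵ × sin 27° = 6.62×10⁻⁵ s⁻¹
Pressure gradient: |∂P/∂n| = 100 Pa / 135000 m = 7.41×10⁻⁴ Pa/m
Geostrophic balance (pressure-gradient force = Coriolis force):
V_g = (1/(fρ)) |∂P/∂n| = 7.41×10⁻⁴ / (6.62×10⁻⁵ × 0.888) = 12.6 m/s
Converting: 12.6 m/s × 3.6 = 45.4 km/h

45.4 km/h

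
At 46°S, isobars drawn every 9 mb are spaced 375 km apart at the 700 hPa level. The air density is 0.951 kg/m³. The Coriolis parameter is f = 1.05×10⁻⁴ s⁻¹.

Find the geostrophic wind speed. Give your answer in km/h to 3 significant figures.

86.5 km/h

Pressure gradient: |∂P/∂n| = 900 Pa / 375000 m = 2.40×10⁻³ Pa/m
Geostrophic balance (pressure-gradient force = Coriolis force):
V_g = (1/(fρ)) |∂P/∂n| = 2.40×10⁻³ / (1.05×10⁻⁴ × 0.951) = 24.0 m/s
Converting: 24.0 m/s × 3.6 = 86.5 km/h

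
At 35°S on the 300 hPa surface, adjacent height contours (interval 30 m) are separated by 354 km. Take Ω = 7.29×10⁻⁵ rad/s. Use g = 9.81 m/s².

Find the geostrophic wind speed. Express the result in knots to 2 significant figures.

19 knots

Coriolis parameter at 35°S:
f = 2Ω sin φ = 2 × 7.29×10⁻⁵ × sin 35° = 8.36×10⁻⁵ s⁻¹
Height gradient: |∂Z/∂n| = 30 m / 354000 m = 8.47×10⁻⁵
On a pressure surface, geostrophic balance gives V_g = (g/f)|∂Z/∂n|:
V_g = 9.81 × 8.47×10⁻⁵ / 8.36×10⁻⁵ = 9.94 m/s
Converting: 9.94 m/s × 1.944 = 19 knots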